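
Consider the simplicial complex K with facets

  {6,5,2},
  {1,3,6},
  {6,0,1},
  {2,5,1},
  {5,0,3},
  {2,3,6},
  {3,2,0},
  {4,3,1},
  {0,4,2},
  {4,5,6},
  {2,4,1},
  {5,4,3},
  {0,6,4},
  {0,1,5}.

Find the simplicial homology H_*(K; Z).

We work with the vertex ordering 0 < 1 < 2 < 3 < 4 < 5 < 6. The simplices of K, each written with vertices in increasing order, are:

  0-simplices (7): [0], [1], [2], [3], [4], [5], [6]
  1-simplices (21): [0,1], [0,2], [0,3], [0,4], [0,5], [0,6], [1,2], [1,3], [1,4], [1,5], [1,6], [2,3], [2,4], [2,5], [2,6], [3,4], [3,5], [3,6], [4,5], [4,6], [5,6]
  2-simplices (14): [0,1,5], [0,1,6], [0,2,3], [0,2,4], [0,3,5], [0,4,6], [1,2,4], [1,2,5], [1,3,4], [1,3,6], [2,3,6], [2,5,6], [3,4,5], [4,5,6]

so the chain groups are C_0 ≅ Z^7, C_1 ≅ Z^21, C_2 ≅ Z^14.

∂_1: C_1 → C_0 sends each edge [p,q] (with p < q) to q − p.
The 7×21 boundary matrix has rank 6 and Smith normal form diag(1,1,1,1,1,1).

∂_2: C_2 → C_1 acts by ∂[p,q,r] = [q,r] − [p,r] + [p,q]. For instance
  ∂[0,1,5] = [1,5] − [0,5] + [0,1],
  ∂[4,5,6] = [5,6] − [4,6] + [4,5].
The resulting 21×14 matrix has rank 13, and its Smith normal form has invariant factors (1,1,1,1,1,1,1,1,1,1,1,1,1).

Now H_k = ker ∂_k / im ∂_{k+1}, so:

  H_0: rank C_0 − rank ∂_1 = 7 − 6 = 1, and the invariant factors of ∂_1 are all 1, so H_0 ≅ Z.
  H_1: rank ker ∂_1 − rank ∂_2 = (21 − 6) − 13 = 2, and the invariant factors of ∂_2 are all 1, so H_1 ≅ Z^2.
  H_2: rank ker ∂_2 − rank ∂_3 = (14 − 13) − 0 = 1, and there is no ∂_3, so H_2 ≅ Z.

(K is a triangulation of the torus T^2.)

H_0 = Z,  H_1 = Z^2,  H_2 = Z.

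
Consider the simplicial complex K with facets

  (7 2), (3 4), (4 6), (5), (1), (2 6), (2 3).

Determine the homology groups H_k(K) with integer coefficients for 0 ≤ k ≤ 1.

Take the total order 1 < 2 < 3 < 4 < 5 < 6 < 7 on the vertex set. Then K (dimension 1) consists of the simplices:

  0-simplices (7): [1], [2], [3], [4], [5], [6], [7]
  1-simplices (5): [2,3], [2,6], [2,7], [3,4], [4,6]

giving chain groups C_0 ≅ Z^7, C_1 ≅ Z^5.

Boundary ∂_1: C_1 → C_0 sends each edge [p,q] (with p < q) to q − p. For instance
  ∂[4,6] = [6] − [4].
The resulting 7×5 matrix has rank 4, and its Smith normal form has invariant factors (1,1,1,1).

Computing H_k = (kernel of ∂_k) / (image of ∂_{k+1}):

  H_0: rank C_0 − rank ∂_1 = 7 − 4 = 3, and the invariant factors of ∂_1 are all 1, so H_0 ≅ Z^3.
  H_1: rank ker ∂_1 − rank ∂_2 = (5 − 4) − 0 = 1, and there is no ∂_2, so H_1 ≅ Z.

H_0 = Z^3,  H_1 = Z.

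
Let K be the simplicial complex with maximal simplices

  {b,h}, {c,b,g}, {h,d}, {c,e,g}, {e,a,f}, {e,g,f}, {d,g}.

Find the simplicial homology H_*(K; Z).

H_0 ≅ Z,  H_1 ≅ Z,  H_2 = 0.

Take the total order a < b < c < d < e < f < g < h on the vertex set. Then K (dimension 2) consists of the simplices:

  0-simplices (8): a, b, c, d, e, f, g, h
  1-simplices (12): ae, af, bc, bg, bh, ce, cg, dg, dh, ef, eg, fg
  2-simplices (4): aef, bcg, ceg, efg

Hence C_0 ≅ Z^8, C_1 ≅ Z^12, C_2 ≅ Z^4.

Boundary ∂_1: C_1 → C_0 maps an edge to its endpoints' difference, ∂[p,q] = q − p. For instance
  ∂af = f − a.
The resulting 8×12 matrix has rank 7, and its Smith normal form has invariant factors (1,1,1,1,1,1,1).

∂_2: C_2 → C_1 maps a triangle to the signed sum of its edges. For instance
  ∂efg = fg − eg + ef,
  ∂bcg = cg − bg + bc.
The 12×4 boundary matrix has rank 4 and Smith normal form diag(1,1,1,1).

Computing H_k = (kernel of ∂_k) / (image of ∂_{k+1}):

  H_0: rank C_0 − rank ∂_1 = 8 − 7 = 1, and the invariant factors of ∂_1 are all 1, so H_0 ≅ Z.
  H_1: rank ker ∂_1 − rank ∂_2 = (12 − 7) − 4 = 1, and the invariant factors of ∂_2 are all 1, so H_1 ≅ Z.
  H_2: rank ker ∂_2 − rank ∂_3 = (4 − 4) − 0 = 0, and there is no ∂_3, so H_2 ≅ 0.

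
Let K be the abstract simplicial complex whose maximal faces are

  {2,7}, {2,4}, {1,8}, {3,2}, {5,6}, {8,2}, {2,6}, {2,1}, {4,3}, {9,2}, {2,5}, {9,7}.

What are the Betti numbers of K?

b_0 = 1, b_1 = 4.

We work with the vertex ordering 1 < 2 < 3 < 4 < 5 < 6 < 7 < 8 < 9. The simplices of K, each written with vertices in increasing order, are:

  0-simplices (9): [1], [2], [3], [4], [5], [6], [7], [8], [9]
  1-simplices (12): [1,2], [1,8], [2,3], [2,4], [2,5], [2,6], [2,7], [2,8], [2,9], [3,4], [5,6], [7,9]

so the chain groups are C_0 ≅ Z^9, C_1 ≅ Z^12.

∂_1: C_1 → C_0 sends each edge [p,q] (with p < q) to q − p.
The 9×12 boundary matrix has rank 8 and Smith normal form diag(1,1,1,1,1,1,1,1).

Now H_k = ker ∂_k / im ∂_{k+1}, so:

  H_0: rank C_0 − rank ∂_1 = 9 − 8 = 1, and the invariant factors of ∂_1 are all 1, so H_0 ≅ Z.
  H_1: rank ker ∂_1 − rank ∂_2 = (12 − 8) − 0 = 4, and there is no ∂_2, so H_1 ≅ Z^4.

Hence the Betti numbers are b_0 = 1, b_1 = 4.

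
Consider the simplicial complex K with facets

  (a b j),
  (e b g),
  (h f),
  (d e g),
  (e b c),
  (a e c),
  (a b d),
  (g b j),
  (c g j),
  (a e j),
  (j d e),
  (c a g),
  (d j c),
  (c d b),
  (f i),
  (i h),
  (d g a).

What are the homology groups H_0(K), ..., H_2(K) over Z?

H_0 = Z^2,  H_1 = Z^3,  H_2 = Z.

Order the vertices as a < b < c < d < e < f < g < h < i < j. Listing each simplex with vertices in this order, K has dimension 2 with simplices:

  0-simplices (10): a, b, c, d, e, f, g, h, i, j
  1-simplices (24): ab, ac, ad, ae, ag, aj, bc, bd, be, bg, bj, cd, ce, cg, cj, de, dg, dj, eg, ej, fh, fi, gj, hi
  2-simplices (14): abd, abj, ace, acg, adg, aej, bcd, bce, beg, bgj, cdj, cgj, deg, dej

so the chain groups are C_0 ≅ Z^10, C_1 ≅ Z^24, C_2 ≅ Z^14.

The boundary map ∂_1: C_1 → C_0 sends each edge [p,q] (with p < q) to q − p.
The resulting 10×24 matrix has rank 8, and its Smith normal form has invariant factors (1,1,1,1,1,1,1,1).

The boundary map ∂_2: C_2 → C_1 maps a triangle to the signed sum of its edges. For instance
  ∂cdj = dj − cj + cd,
  ∂adg = dg − ag + ad.
The 24×14 boundary matrix has rank 13 and Smith normal form diag(1,1,1,1,1,1,1,1,1,1,1,1,1).

Reading off H_k = ker ∂_k / im ∂_{k+1}:

  H_0: rank C_0 − rank ∂_1 = 10 − 8 = 2, and the invariant factors of ∂_1 are all 1, so H_0 ≅ Z^2.
  H_1: rank ker ∂_1 − rank ∂_2 = (24 − 8) − 13 = 3, and the invariant factors of ∂_2 are all 1, so H_1 ≅ Z^3.
  H_2: rank ker ∂_2 − rank ∂_3 = (14 − 13) − 0 = 1, and there is no ∂_3, so H_2 ≅ Z.

As a check, the Euler characteristic is 10 − 24 + 14 = 0, which agrees with 2 − 3 + 1 = 0.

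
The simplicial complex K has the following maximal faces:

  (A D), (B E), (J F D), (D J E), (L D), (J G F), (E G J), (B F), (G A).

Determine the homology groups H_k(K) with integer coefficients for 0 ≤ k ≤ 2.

Fix the vertex order A < B < D < E < F < G < J < L and write every simplex with vertices in increasing order. Then dim K = 2 and the simplices of K are:

  0-simplices (8): A, B, D, E, F, G, J, L
  1-simplices (13): AD, AG, BE, BF, DE, DF, DJ, DL, EG, EJ, FG, FJ, GJ
  2-simplices (4): DEJ, DFJ, EGJ, FGJ

so the chain groups are C_0 ≅ Z^8, C_1 ≅ Z^13, C_2 ≅ Z^4.

∂_1: C_1 → C_0 is given by ∂[p,q] = [q] − [p].
This gives a 8×13 integer matrix of rank 7; reducing to Smith normal form yields diagonal entries (1,1,1,1,1,1,1).

The boundary map ∂_2: C_2 → C_1 maps a triangle to the signed sum of its edges. For instance
  ∂DEJ = EJ − DJ + DE,
  ∂FGJ = GJ − FJ + FG.
The 13×4 boundary matrix has rank 4 and Smith normal form diag(1,1,1,1).

Computing H_k = (kernel of ∂_k) / (image of ∂_{k+1}):

  H_0: rank C_0 − rank ∂_1 = 8 − 7 = 1, and the invariant factors of ∂_1 are all 1, so H_0 ≅ Z.
  H_1: rank ker ∂_1 − rank ∂_2 = (13 − 7) − 4 = 2, and the invariant factors of ∂_2 are all 1, so H_1 ≅ Z^2.
  H_2: rank ker ∂_2 − rank ∂_3 = (4 − 4) − 0 = 0, and there is no ∂_3, so H_2 ≅ 0.

As a check, the Euler characteristic is 8 − 13 + 4 = -1, which agrees with 1 − 2 + 0 = -1.

H_0 ≅ Z,  H_1 ≅ Z^2,  H_2 = 0.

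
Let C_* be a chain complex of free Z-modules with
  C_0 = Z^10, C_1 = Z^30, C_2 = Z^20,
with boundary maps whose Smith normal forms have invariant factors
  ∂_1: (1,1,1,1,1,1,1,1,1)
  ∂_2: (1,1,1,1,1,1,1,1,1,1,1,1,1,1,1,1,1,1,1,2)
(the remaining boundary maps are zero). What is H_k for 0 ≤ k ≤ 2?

H_0: b_0 = 10 − 0 − 9 = 1; torsion from ∂_1 factors > 1: none. So H_0 ≅ Z.
H_1: b_1 = 30 − 9 − 20 = 1; torsion from ∂_2 factors > 1: [2]. So H_1 ≅ Z ⊕ Z/2.
H_2: b_2 = 20 − 20 − 0 = 0; torsion from ∂_3 factors > 1: none. So H_2 ≅ 0.

H_0 ≅ Z,  H_1 ≅ Z ⊕ Z/2,  H_2 = 0.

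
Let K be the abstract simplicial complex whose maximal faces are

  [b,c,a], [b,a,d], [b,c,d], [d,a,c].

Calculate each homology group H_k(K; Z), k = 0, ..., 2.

Fix the vertex order a < b < c < d and write every simplex with vertices in increasing order. Then dim K = 2 and the simplices of K are:

  0-simplices (4): a, b, c, d
  1-simplices (6): ab, ac, ad, bc, bd, cd
  2-simplices (4): abc, abd, acd, bcd

so the chain groups are C_0 ≅ Z^4, C_1 ≅ Z^6, C_2 ≅ Z^4.

The boundary map ∂_1: C_1 → C_0 is given by ∂[p,q] = [q] − [p].
The resulting 4×6 matrix has rank 3, and its Smith normal form has invariant factors (1,1,1).

∂_2: C_2 → C_1 sends each 2-simplex [p,q,r] to [q,r] − [p,r] + [p,q]. For instance
  ∂acd = cd − ad + ac,
  ∂abc = bc − ac + ab.
The 6×4 boundary matrix has rank 3 and Smith normal form diag(1,1,1).

From H_k ≅ ker(∂_k) / im(∂_{k+1}) we obtain:

  H_0: rank C_0 − rank ∂_1 = 4 − 3 = 1, and the invariant factors of ∂_1 are all 1, so H_0 = Z.
  H_1: rank ker ∂_1 − rank ∂_2 = (6 − 3) − 3 = 0, and the invariant factors of ∂_2 are all 1, so H_1 = 0.
  H_2: rank ker ∂_2 − rank ∂_3 = (4 − 3) − 0 = 1, and there is no ∂_3, so H_2 = Z.

As a check, the Euler characteristic is 4 − 6 + 4 = 2, which agrees with 1 − 0 + 1 = 2.

H_0 = Z,  H_1 = 0,  H_2 = Z.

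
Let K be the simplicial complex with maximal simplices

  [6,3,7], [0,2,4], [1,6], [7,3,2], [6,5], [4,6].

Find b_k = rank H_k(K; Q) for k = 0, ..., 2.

b_0 = 1, b_1 = 1, b_2 = 0.

K has 8 vertices, 11 edges, 3 triangles.
rank ∂_0 = 0, rank ∂_1 = 7 ⇒ b_0 = 8 − 0 − 7 = 1; all invariant factors of ∂_1 are 1 so no torsion. So H_0 = Z.
rank ∂_1 = 7, rank ∂_2 = 3 ⇒ b_1 = 11 − 7 − 3 = 1; all invariant factors of ∂_2 are 1 so no torsion. So H_1 = Z.
rank ∂_2 = 3, rank ∂_3 = 0 ⇒ b_2 = 3 − 3 − 0 = 0. So H_2 = 0.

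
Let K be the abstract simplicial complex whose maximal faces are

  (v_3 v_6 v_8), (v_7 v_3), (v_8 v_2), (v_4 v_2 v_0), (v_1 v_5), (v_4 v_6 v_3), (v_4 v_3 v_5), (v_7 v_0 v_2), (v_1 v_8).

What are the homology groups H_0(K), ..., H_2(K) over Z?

Fix the vertex order v_0 < v_1 < v_2 < v_3 < v_4 < v_5 < v_6 < v_7 < v_8 and write every simplex with vertices in increasing order. Then dim K = 2 and the simplices of K are:

  0-simplices (9): [v_0], [v_1], [v_2], [v_3], [v_4], [v_5], [v_6], [v_7], [v_8]
  1-simplices (16): (16 of them)
  2-simplices (5): [v_0,v_2,v_4], [v_0,v_2,v_7], [v_3,v_4,v_5], [v_3,v_4,v_6], [v_3,v_6,v_8]

Hence C_0 ≅ Z^9, C_1 ≅ Z^16, C_2 ≅ Z^5.

Boundary ∂_1: C_1 → C_0 sends each edge [p,q] (with p < q) to q − p. For instance
  ∂[v_2,v_4] = [v_4] − [v_2].
The 9×16 boundary matrix has rank 8 and Smith normal form diag(1,1,1,1,1,1,1,1).

Boundary ∂_2: C_2 → C_1 maps a triangle to the signed sum of its edges. For instance
  ∂[v_0,v_2,v_4] = [v_2,v_4] − [v_0,v_4] + [v_0,v_2],
  ∂[v_3,v_6,v_8] = [v_6,v_8] − [v_3,v_8] + [v_3,v_6].
The resulting 16×5 matrix has rank 5, and its Smith normal form has invariant factors (1,1,1,1,1).

From H_k ≅ ker(∂_k) / im(∂_{k+1}) we obtain:

  H_0: rank C_0 − rank ∂_1 = 9 − 8 = 1, and the invariant factors of ∂_1 are all 1, so H_0 = Z.
  H_1: rank ker ∂_1 − rank ∂_2 = (16 − 8) − 5 = 3, and the invariant factors of ∂_2 are all 1, so H_1 = Z^3.
  H_2: rank ker ∂_2 − rank ∂_3 = (5 − 5) − 0 = 0, and there is no ∂_3, so H_2 = 0.

H_0 = Z,  H_1 = Z^3,  H_2 = 0.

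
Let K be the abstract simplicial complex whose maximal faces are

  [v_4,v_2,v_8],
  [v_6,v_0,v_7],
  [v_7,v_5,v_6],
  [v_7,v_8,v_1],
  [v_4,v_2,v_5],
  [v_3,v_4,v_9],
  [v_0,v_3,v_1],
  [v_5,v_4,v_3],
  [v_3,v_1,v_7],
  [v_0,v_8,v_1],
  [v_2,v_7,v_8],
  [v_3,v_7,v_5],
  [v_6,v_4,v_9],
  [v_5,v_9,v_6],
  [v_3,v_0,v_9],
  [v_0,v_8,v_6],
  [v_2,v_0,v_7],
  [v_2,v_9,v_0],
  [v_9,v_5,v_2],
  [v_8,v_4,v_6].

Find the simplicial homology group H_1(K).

H_1 ≅ Z ⊕ Z/2.

K has 10 vertices, 30 edges, 20 triangles.
rank ∂_1 = 9, rank ∂_2 = 20 ⇒ b_1 = 30 − 9 − 20 = 1; ∂_2 has invariant factor(s) [2] giving torsion. So H_1 ≅ Z ⊕ Z/2.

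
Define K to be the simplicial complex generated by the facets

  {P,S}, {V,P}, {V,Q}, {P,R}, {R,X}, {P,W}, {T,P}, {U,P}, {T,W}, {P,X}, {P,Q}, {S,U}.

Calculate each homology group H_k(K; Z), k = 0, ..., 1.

Fix the vertex order P < Q < R < S < T < U < V < W < X and write every simplex with vertices in increasing order. Then dim K = 1 and the simplices of K are:

  0-simplices (9): P, Q, R, S, T, U, V, W, X
  1-simplices (12): PQ, PR, PS, PT, PU, PV, PW, PX, QV, RX, SU, TW

giving chain groups C_0 ≅ Z^9, C_1 ≅ Z^12.

∂_1: C_1 → C_0 is given by ∂[p,q] = [q] − [p]. For instance
  ∂PW = W − P.
The resulting 9×12 matrix has rank 8, and its Smith normal form has invariant factors (1,1,1,1,1,1,1,1).

Computing H_k = (kernel of ∂_k) / (image of ∂_{k+1}):

  H_0: rank C_0 − rank ∂_1 = 9 − 8 = 1, and the invariant factors of ∂_1 are all 1, so H_0 ≅ Z.
  H_1: rank ker ∂_1 − rank ∂_2 = (12 − 8) − 0 = 4, and there is no ∂_2, so H_1 ≅ Z^4.

As a check, the Euler characteristic is 9 − 12 = -3, which agrees with 1 − 4 = -3.

H_0 ≅ Z,  H_1 ≅ Z^4.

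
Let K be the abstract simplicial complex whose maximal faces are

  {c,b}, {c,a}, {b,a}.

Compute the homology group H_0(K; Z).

Order the vertices as a < b < c. Listing each simplex with vertices in this order, K has dimension 1 with simplices:

  0-simplices (3): a, b, c
  1-simplices (3): ab, ac, bc

giving chain groups C_0 ≅ Z^3, C_1 ≅ Z^3.

Boundary ∂_1: C_1 → C_0 maps an edge to its endpoints' difference, ∂[p,q] = q − p.
The 3×3 boundary matrix has rank 2 and Smith normal form diag(1,1).

Computing H_k = (kernel of ∂_k) / (image of ∂_{k+1}):

  H_0: rank C_0 − rank ∂_1 = 3 − 2 = 1, and the invariant factors of ∂_1 are all 1, so H_0 ≅ Z.

H_0 = Z.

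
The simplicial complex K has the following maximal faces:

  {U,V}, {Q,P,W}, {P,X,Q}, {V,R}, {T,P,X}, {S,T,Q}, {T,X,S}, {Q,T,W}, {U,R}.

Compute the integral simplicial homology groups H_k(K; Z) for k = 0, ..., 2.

H_0 ≅ Z^2,  H_1 ≅ Z^2,  H_2 = 0.

Order the vertices as P < Q < R < S < T < U < V < W < X. Listing each simplex with vertices in this order, K has dimension 2 with simplices:

  0-simplices (9): P, Q, R, S, T, U, V, W, X
  1-simplices (15): PQ, PT, PW, PX, QS, QT, QW, QX, RU, RV, ST, SX, TW, TX, UV
  2-simplices (6): PQW, PQX, PTX, QST, QTW, STX

so the chain groups are C_0 ≅ Z^9, C_1 ≅ Z^15, C_2 ≅ Z^6.

Boundary ∂_1: C_1 → C_0 sends each edge [p,q] (with p < q) to q − p. For instance
  ∂TW = W − T.
The 9×15 boundary matrix has rank 7 and Smith normal form diag(1,1,1,1,1,1,1).

∂_2: C_2 → C_1 acts by ∂[p,q,r] = [q,r] − [p,r] + [p,q]. For instance
  ∂PTX = TX − PX + PT,
  ∂QTW = TW − QW + QT.
The 15×6 boundary matrix has rank 6 and Smith normal form diag(1,1,1,1,1,1).

From H_k ≅ ker(∂_k) / im(∂_{k+1}) we obtain:

  H_0: rank C_0 − rank ∂_1 = 9 − 7 = 2, and the invariant factors of ∂_1 are all 1, so H_0 ≅ Z^2.
  H_1: rank ker ∂_1 − rank ∂_2 = (15 − 7) − 6 = 2, and the invariant factors of ∂_2 are all 1, so H_1 ≅ Z^2.
  H_2: rank ker ∂_2 − rank ∂_3 = (6 − 6) − 0 = 0, and there is no ∂_3, so H_2 ≅ 0.

As a check, the Euler characteristic is 9 − 15 + 6 = 0, which agrees with 2 − 2 + 0 = 0.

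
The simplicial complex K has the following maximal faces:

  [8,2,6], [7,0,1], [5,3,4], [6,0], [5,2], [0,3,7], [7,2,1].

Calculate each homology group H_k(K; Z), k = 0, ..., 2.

H_0 ≅ Z,  H_1 ≅ Z^2,  H_2 = 0.

Take the total order 0 < 1 < 2 < 3 < 4 < 5 < 6 < 7 < 8 on the vertex set. Then K (dimension 2) consists of the simplices:

  0-simplices (9): [0], [1], [2], [3], [4], [5], [6], [7], [8]
  1-simplices (15): [0,1], [0,3], [0,6], [0,7], [1,2], [1,7], [2,5], [2,6], [2,7], [2,8], [3,4], [3,5], [3,7], [4,5], [6,8]
  2-simplices (5): [0,1,7], [0,3,7], [1,2,7], [2,6,8], [3,4,5]

Hence C_0 ≅ Z^9, C_1 ≅ Z^15, C_2 ≅ Z^5.

∂_1: C_1 → C_0 is given by ∂[p,q] = [q] − [p].
The 9×15 boundary matrix has rank 8 and Smith normal form diag(1,1,1,1,1,1,1,1).

The boundary map ∂_2: C_2 → C_1 acts by ∂[p,q,r] = [q,r] − [p,r] + [p,q]. For instance
  ∂[0,1,7] = [1,7] − [0,7] + [0,1],
  ∂[1,2,7] = [2,7] − [1,7] + [1,2].
This gives a 15×5 integer matrix of rank 5; reducing to Smith normal form yields diagonal entries (1,1,1,1,1).

Reading off H_k = ker ∂_k / im ∂_{k+1}:

  H_0: rank C_0 − rank ∂_1 = 9 − 8 = 1, and the invariant factors of ∂_1 are all 1, so H_0 ≅ Z.
  H_1: rank ker ∂_1 − rank ∂_2 = (15 − 8) − 5 = 2, and the invariant factors of ∂_2 are all 1, so H_1 ≅ Z^2.
  H_2: rank ker ∂_2 − rank ∂_3 = (5 − 5) − 0 = 0, and there is no ∂_3, so H_2 ≅ 0.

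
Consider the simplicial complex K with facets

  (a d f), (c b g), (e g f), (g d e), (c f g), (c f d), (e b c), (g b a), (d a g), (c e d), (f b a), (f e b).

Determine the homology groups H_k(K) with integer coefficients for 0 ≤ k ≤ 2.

H_0 = Z,  H_1 = Z_2,  H_2 = 0.

Order the vertices as a < b < c < d < e < f < g. Listing each simplex with vertices in this order, K has dimension 2 with simplices:

  0-simplices (7): a, b, c, d, e, f, g
  1-simplices (18): ab, ad, af, ag, bc, be, bf, bg, cd, ce, cf, cg, de, df, dg, ef, eg, fg
  2-simplices (12): abf, abg, adf, adg, bce, bcg, bef, cde, cdf, cfg, deg, efg

Hence C_0 ≅ Z^7, C_1 ≅ Z^18, C_2 ≅ Z^12.

The boundary map ∂_1: C_1 → C_0 is given by ∂[p,q] = [q] − [p]. For instance
  ∂bf = f − b.
The resulting 7×18 matrix has rank 6, and its Smith normal form has invariant factors (1,1,1,1,1,1).

The boundary map ∂_2: C_2 → C_1 sends each 2-simplex [p,q,r] to [q,r] − [p,r] + [p,q]. For instance
  ∂adf = df − af + ad,
  ∂bce = ce − be + bc.
The 18×12 boundary matrix has rank 12 and Smith normal form diag(1,1,1,1,1,1,1,1,1,1,1,2).

Reading off H_k = ker ∂_k / im ∂_{k+1}:

  H_0: rank C_0 − rank ∂_1 = 7 − 6 = 1, and the invariant factors of ∂_1 are all 1, so H_0 ≅ Z.
  H_1: rank ker ∂_1 − rank ∂_2 = (18 − 6) − 12 = 0, and ∂_2 has invariant factor 2 > 1, so H_1 ≅ Z_2.
  H_2: rank ker ∂_2 − rank ∂_3 = (12 − 12) − 0 = 0, and there is no ∂_3, so H_2 ≅ 0.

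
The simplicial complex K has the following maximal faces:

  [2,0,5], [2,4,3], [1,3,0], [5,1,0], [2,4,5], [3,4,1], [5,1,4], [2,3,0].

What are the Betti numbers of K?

K has 6 vertices, 12 edges, 8 triangles.
rank ∂_0 = 0, rank ∂_1 = 5 ⇒ b_0 = 6 − 0 − 5 = 1; all invariant factors of ∂_1 are 1 so no torsion. So H_0 = Z.
rank ∂_1 = 5, rank ∂_2 = 7 ⇒ b_1 = 12 − 5 − 7 = 0; all invariant factors of ∂_2 are 1 so no torsion. So H_1 = 0.
rank ∂_2 = 7, rank ∂_3 = 0 ⇒ b_2 = 8 − 7 − 0 = 1. So H_2 = Z.

b_0 = 1, b_1 = 0, b_2 = 1.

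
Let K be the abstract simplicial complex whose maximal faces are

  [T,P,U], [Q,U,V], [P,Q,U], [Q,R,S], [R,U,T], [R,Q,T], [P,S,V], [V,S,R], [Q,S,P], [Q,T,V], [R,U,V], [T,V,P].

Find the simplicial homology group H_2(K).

K has 7 vertices, 18 edges, 12 triangles.
rank ∂_2 = 12, rank ∂_3 = 0 ⇒ b_2 = 12 − 12 − 0 = 0. So H_2 ≅ 0.

H_2 ≅ 0.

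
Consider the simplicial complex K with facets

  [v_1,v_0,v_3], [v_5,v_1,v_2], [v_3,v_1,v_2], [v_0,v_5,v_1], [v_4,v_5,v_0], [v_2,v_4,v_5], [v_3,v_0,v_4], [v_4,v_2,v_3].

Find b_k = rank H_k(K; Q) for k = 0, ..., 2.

Take the total order v_0 < v_1 < v_2 < v_3 < v_4 < v_5 on the vertex set. Then K (dimension 2) consists of the simplices:

  0-simplices (6): [v_0], [v_1], [v_2], [v_3], [v_4], [v_5]
  1-simplices (12): [v_0,v_1], [v_0,v_3], [v_0,v_4], [v_0,v_5], [v_1,v_2], [v_1,v_3], [v_1,v_5], [v_2,v_3], [v_2,v_4], [v_2,v_5], [v_3,v_4], [v_4,v_5]
  2-simplices (8): [v_0,v_1,v_3], [v_0,v_1,v_5], [v_0,v_3,v_4], [v_0,v_4,v_5], [v_1,v_2,v_3], [v_1,v_2,v_5], [v_2,v_3,v_4], [v_2,v_4,v_5]

giving chain groups C_0 ≅ Z^6, C_1 ≅ Z^12, C_2 ≅ Z^8.

∂_1: C_1 → C_0 maps an edge to its endpoints' difference, ∂[p,q] = q − p.
The resulting 6×12 matrix has rank 5, and its Smith normal form has invariant factors (1,1,1,1,1).

The boundary map ∂_2: C_2 → C_1 maps a triangle to the signed sum of its edges. For instance
  ∂[v_0,v_3,v_4] = [v_3,v_4] − [v_0,v_4] + [v_0,v_3],
  ∂[v_0,v_1,v_5] = [v_1,v_5] − [v_0,v_5] + [v_0,v_1].
As a 12×8 matrix over Z this has rank 7, with invariant factors (1,1,1,1,1,1,1).

Computing H_k = (kernel of ∂_k) / (image of ∂_{k+1}):

  H_0: rank C_0 − rank ∂_1 = 6 − 5 = 1, and the invariant factors of ∂_1 are all 1, so H_0 = Z.
  H_1: rank ker ∂_1 − rank ∂_2 = (12 − 5) − 7 = 0, and the invariant factors of ∂_2 are all 1, so H_1 = 0.
  H_2: rank ker ∂_2 − rank ∂_3 = (8 − 7) − 0 = 1, and there is no ∂_3, so H_2 = Z.

Hence the Betti numbers are b_0 = 1, b_1 = 0, b_2 = 1.

b_0 = 1, b_1 = 0, b_2 = 1.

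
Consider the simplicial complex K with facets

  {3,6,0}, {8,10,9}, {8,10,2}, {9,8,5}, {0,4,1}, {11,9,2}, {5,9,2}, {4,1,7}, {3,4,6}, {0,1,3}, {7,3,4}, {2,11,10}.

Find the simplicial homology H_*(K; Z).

K has 12 vertices, 24 edges, 12 triangles.
rank ∂_0 = 0, rank ∂_1 = 10 ⇒ b_0 = 12 − 0 − 10 = 2; all invariant factors of ∂_1 are 1 so no torsion. So H_0 ≅ Z^2.
rank ∂_1 = 10, rank ∂_2 = 12 ⇒ b_1 = 24 − 10 − 12 = 2; all invariant factors of ∂_2 are 1 so no torsion. So H_1 ≅ Z^2.
rank ∂_2 = 12, rank ∂_3 = 0 ⇒ b_2 = 12 − 12 − 0 = 0. So H_2 ≅ 0.

H_0 = Z^2,  H_1 = Z^2,  H_2 = 0.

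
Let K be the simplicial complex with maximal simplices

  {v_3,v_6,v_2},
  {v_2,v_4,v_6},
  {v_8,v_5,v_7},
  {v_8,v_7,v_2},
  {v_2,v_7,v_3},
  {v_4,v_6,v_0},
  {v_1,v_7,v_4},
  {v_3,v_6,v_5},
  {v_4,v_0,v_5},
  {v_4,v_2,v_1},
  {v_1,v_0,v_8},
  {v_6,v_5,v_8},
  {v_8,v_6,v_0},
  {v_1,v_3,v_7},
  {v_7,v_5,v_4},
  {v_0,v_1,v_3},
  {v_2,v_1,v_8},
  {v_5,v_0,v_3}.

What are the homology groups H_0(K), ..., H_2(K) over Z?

Order the vertices as v_0 < v_1 < v_2 < v_3 < v_4 < v_5 < v_6 < v_7 < v_8. Listing each simplex with vertices in this order, K has dimension 2 with simplices:

  0-simplices (9): [v_0], [v_1], [v_2], [v_3], [v_4], [v_5], [v_6], [v_7], [v_8]
  1-simplices (27): (27 of them)
  2-simplices (18): (18 of them)

giving chain groups C_0 ≅ Z^9, C_1 ≅ Z^27, C_2 ≅ Z^18.

Boundary ∂_1: C_1 → C_0 sends each edge [p,q] (with p < q) to q − p. For instance
  ∂[v_1,v_7] = [v_7] − [v_1].
As a 9×27 matrix over Z this has rank 8, with invariant factors (1,1,1,1,1,1,1,1).

The boundary map ∂_2: C_2 → C_1 sends each 2-simplex [p,q,r] to [q,r] − [p,r] + [p,q]. For instance
  ∂[v_0,v_4,v_6] = [v_4,v_6] − [v_0,v_6] + [v_0,v_4],
  ∂[v_3,v_5,v_6] = [v_5,v_6] − [v_3,v_6] + [v_3,v_5].
As a 27×18 matrix over Z this has rank 18, with invariant factors (1,1,1,1,1,1,1,1,1,1,1,1,1,1,1,1,1,2).

Computing H_k = (kernel of ∂_k) / (image of ∂_{k+1}):

  H_0: rank C_0 − rank ∂_1 = 9 − 8 = 1, and the invariant factors of ∂_1 are all 1, so H_0 ≅ Z.
  H_1: rank ker ∂_1 − rank ∂_2 = (27 − 8) − 18 = 1, and ∂_2 has invariant factor 2 > 1, so H_1 ≅ Z ⊕ Z_2.
  H_2: rank ker ∂_2 − rank ∂_3 = (18 − 18) − 0 = 0, and there is no ∂_3, so H_2 ≅ 0.

H_0 = Z,  H_1 = Z ⊕ Z_2,  H_2 = 0.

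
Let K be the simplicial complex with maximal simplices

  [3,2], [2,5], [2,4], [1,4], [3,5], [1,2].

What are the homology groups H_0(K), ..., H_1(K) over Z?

We work with the vertex ordering 1 < 2 < 3 < 4 < 5. The simplices of K, each written with vertices in increasing order, are:

  0-simplices (5): [1], [2], [3], [4], [5]
  1-simplices (6): [1,2], [1,4], [2,3], [2,4], [2,5], [3,5]

giving chain groups C_0 ≅ Z^5, C_1 ≅ Z^6.

∂_1: C_1 → C_0 is given by ∂[p,q] = [q] − [p].
The 5×6 boundary matrix has rank 4 and Smith normal form diag(1,1,1,1).

Computing H_k = (kernel of ∂_k) / (image of ∂_{k+1}):

  H_0: rank C_0 − rank ∂_1 = 5 − 4 = 1, and the invariant factors of ∂_1 are all 1, so H_0 = Z.
  H_1: rank ker ∂_1 − rank ∂_2 = (6 − 4) − 0 = 2, and there is no ∂_2, so H_1 = Z^2.

(K is a triangulation of a wedge of 2 circles.)

H_0 = Z,  H_1 = Z^2.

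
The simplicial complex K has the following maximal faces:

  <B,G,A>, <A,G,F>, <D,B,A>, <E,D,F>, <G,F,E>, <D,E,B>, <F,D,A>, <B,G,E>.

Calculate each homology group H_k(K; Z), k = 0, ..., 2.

H_0 ≅ Z,  H_1 = 0,  H_2 ≅ Z.

Order the vertices as A < B < D < E < F < G. Listing each simplex with vertices in this order, K has dimension 2 with simplices:

  0-simplices (6): A, B, D, E, F, G
  1-simplices (12): AB, AD, AF, AG, BD, BE, BG, DE, DF, EF, EG, FG
  2-simplices (8): ABD, ABG, ADF, AFG, BDE, BEG, DEF, EFG

giving chain groups C_0 ≅ Z^6, C_1 ≅ Z^12, C_2 ≅ Z^8.

The boundary map ∂_1: C_1 → C_0 maps an edge to its endpoints' difference, ∂[p,q] = q − p. For instance
  ∂EG = G − E.
The 6×12 boundary matrix has rank 5 and Smith normal form diag(1,1,1,1,1).

Boundary ∂_2: C_2 → C_1 sends each 2-simplex [p,q,r] to [q,r] − [p,r] + [p,q]. For instance
  ∂ABG = BG − AG + AB,
  ∂ABD = BD − AD + AB.
The 12×8 boundary matrix has rank 7 and Smith normal form diag(1,1,1,1,1,1,1).

Computing H_k = (kernel of ∂_k) / (image of ∂_{k+1}):

  H_0: rank C_0 − rank ∂_1 = 6 − 5 = 1, and the invariant factors of ∂_1 are all 1, so H_0 ≅ Z.
  H_1: rank ker ∂_1 − rank ∂_2 = (12 − 5) − 7 = 0, and the invariant factors of ∂_2 are all 1, so H_1 ≅ 0.
  H_2: rank ker ∂_2 − rank ∂_3 = (8 − 7) − 0 = 1, and there is no ∂_3, so H_2 ≅ Z.

(K is a triangulation of the 2-sphere S^2.)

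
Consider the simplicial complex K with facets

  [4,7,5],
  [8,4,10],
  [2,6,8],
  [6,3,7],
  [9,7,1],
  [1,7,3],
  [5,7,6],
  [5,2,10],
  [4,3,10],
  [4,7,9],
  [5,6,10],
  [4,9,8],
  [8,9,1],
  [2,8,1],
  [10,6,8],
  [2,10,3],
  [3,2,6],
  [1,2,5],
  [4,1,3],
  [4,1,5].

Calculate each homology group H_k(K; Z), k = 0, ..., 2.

Take the total order 1 < 2 < 3 < 4 < 5 < 6 < 7 < 8 < 9 < 10 on the vertex set. Then K (dimension 2) consists of the simplices:

  0-simplices (10): [1], [2], [3], [4], [5], [6], [7], [8], [9], [10]
  1-simplices (30): (30 of them)
  2-simplices (20): (20 of them)

giving chain groups C_0 ≅ Z^10, C_1 ≅ Z^30, C_2 ≅ Z^20.

Boundary ∂_1: C_1 → C_0 maps an edge to its endpoints' difference, ∂[p,q] = q − p.
The resulting 10×30 matrix has rank 9, and its Smith normal form has invariant factors (1,1,1,1,1,1,1,1,1).

The boundary map ∂_2: C_2 → C_1 acts by ∂[p,q,r] = [q,r] − [p,r] + [p,q]. For instance
  ∂[4,8,9] = [8,9] − [4,9] + [4,8],
  ∂[2,3,10] = [3,10] − [2,10] + [2,3].
The resulting 30×20 matrix has rank 20, and its Smith normal form has invariant factors (1,1,1,1,1,1,1,1,1,1,1,1,1,1,1,1,1,1,1,2).

Now H_k = ker ∂_k / im ∂_{k+1}, so:

  H_0: rank C_0 − rank ∂_1 = 10 − 9 = 1, and the invariant factors of ∂_1 are all 1, so H_0 = Z.
  H_1: rank ker ∂_1 − rank ∂_2 = (30 − 9) − 20 = 1, and ∂_2 has invariant factor 2 > 1, so H_1 = Z ⊕ Z/2.
  H_2: rank ker ∂_2 − rank ∂_3 = (20 − 20) − 0 = 0, and there is no ∂_3, so H_2 = 0.

As a check, the Euler characteristic is 10 − 30 + 20 = 0, which agrees with 1 − 1 + 0 = 0.
(K is a triangulation of the Klein bottle.)

H_0 ≅ Z,  H_1 ≅ Z ⊕ Z/2,  H_2 = 0.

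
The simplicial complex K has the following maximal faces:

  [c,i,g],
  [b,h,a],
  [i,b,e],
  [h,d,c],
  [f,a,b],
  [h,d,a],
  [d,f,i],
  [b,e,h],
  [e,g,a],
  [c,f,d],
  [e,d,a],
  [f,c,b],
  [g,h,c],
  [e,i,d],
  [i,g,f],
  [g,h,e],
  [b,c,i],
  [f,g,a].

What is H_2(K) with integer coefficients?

Order the vertices as a < b < c < d < e < f < g < h < i. Listing each simplex with vertices in this order, K has dimension 2 with simplices:

  0-simplices (9): a, b, c, d, e, f, g, h, i
  1-simplices (27): ab, ad, ae, af, ag, ah, bc, be, bf, bh, bi, cd, cf, cg, ch, ci, de, df, dh, di, eg, eh, ei, fg, fi, gh, gi
  2-simplices (18): abf, abh, ade, adh, aeg, afg, bcf, bci, beh, bei, cdf, cdh, cgh, cgi, dei, dfi, egh, fgi

Hence C_0 ≅ Z^9, C_1 ≅ Z^27, C_2 ≅ Z^18.

Boundary ∂_1: C_1 → C_0 maps an edge to its endpoints' difference, ∂[p,q] = q − p. For instance
  ∂di = i − d.
As a 9×27 matrix over Z this has rank 8, with invariant factors (1,1,1,1,1,1,1,1).

The boundary map ∂_2: C_2 → C_1 acts by ∂[p,q,r] = [q,r] − [p,r] + [p,q]. For instance
  ∂ade = de − ae + ad,
  ∂fgi = gi − fi + fg.
The 27×18 boundary matrix has rank 18 and Smith normal form diag(1,1,1,1,1,1,1,1,1,1,1,1,1,1,1,1,1,2).

From H_k ≅ ker(∂_k) / im(∂_{k+1}) we obtain:

  H_2: rank ker ∂_2 − rank ∂_3 = (18 − 18) − 0 = 0, and there is no ∂_3, so H_2 ≅ 0.

(K is a triangulation of the Klein bottle.)

H_2 ≅ 0.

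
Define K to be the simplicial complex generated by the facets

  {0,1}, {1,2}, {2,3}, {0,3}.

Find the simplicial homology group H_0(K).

We work with the vertex ordering 0 < 1 < 2 < 3. The simplices of K, each written with vertices in increasing order, are:

  0-simplices (4): [0], [1], [2], [3]
  1-simplices (4): [0,1], [0,3], [1,2], [2,3]

giving chain groups C_0 ≅ Z^4, C_1 ≅ Z^4.

∂_1: C_1 → C_0 is given by ∂[p,q] = [q] − [p]. For instance
  ∂[0,3] = [3] − [0].
The resulting 4×4 matrix has rank 3, and its Smith normal form has invariant factors (1,1,1).

Now H_k = ker ∂_k / im ∂_{k+1}, so:

  H_0: rank C_0 − rank ∂_1 = 4 − 3 = 1, and the invariant factors of ∂_1 are all 1, so H_0 = Z.

H_0 = Z.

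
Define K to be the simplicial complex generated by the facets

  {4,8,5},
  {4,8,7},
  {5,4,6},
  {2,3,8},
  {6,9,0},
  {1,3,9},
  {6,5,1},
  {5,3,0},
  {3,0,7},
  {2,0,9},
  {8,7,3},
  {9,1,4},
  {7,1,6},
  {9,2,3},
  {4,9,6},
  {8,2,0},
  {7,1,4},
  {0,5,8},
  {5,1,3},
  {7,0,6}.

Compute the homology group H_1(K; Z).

Take the total order 0 < 1 < 2 < 3 < 4 < 5 < 6 < 7 < 8 < 9 on the vertex set. Then K (dimension 2) consists of the simplices:

  0-simplices (10): [0], [1], [2], [3], [4], [5], [6], [7], [8], [9]
  1-simplices (30): (30 of them)
  2-simplices (20): (20 of them)

giving chain groups C_0 ≅ Z^10, C_1 ≅ Z^30, C_2 ≅ Z^20.

∂_1: C_1 → C_0 maps an edge to its endpoints' difference, ∂[p,q] = q − p. For instance
  ∂[2,8] = [8] − [2].
This gives a 10×30 integer matrix of rank 9; reducing to Smith normal form yields diagonal entries (1,1,1,1,1,1,1,1,1).

The boundary map ∂_2: C_2 → C_1 acts by ∂[p,q,r] = [q,r] − [p,r] + [p,q]. For instance
  ∂[1,3,9] = [3,9] − [1,9] + [1,3],
  ∂[0,3,7] = [3,7] − [0,7] + [0,3].
The 30×20 boundary matrix has rank 20 and Smith normal form diag(1,1,1,1,1,1,1,1,1,1,1,1,1,1,1,1,1,1,1,2).

Computing H_k = (kernel of ∂_k) / (image of ∂_{k+1}):

  H_1: rank ker ∂_1 − rank ∂_2 = (30 − 9) − 20 = 1, and ∂_2 has invariant factor 2 > 1, so H_1 ≅ Z ⊕ Z/2Z.

(K is a triangulation of the Klein bottle.)

H_1 ≅ Z ⊕ Z/2Z.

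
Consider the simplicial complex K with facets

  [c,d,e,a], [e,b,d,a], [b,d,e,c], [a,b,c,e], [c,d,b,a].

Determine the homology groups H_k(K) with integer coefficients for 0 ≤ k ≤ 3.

K has 5 vertices, 10 edges, 10 triangles, 5 3-simplices.
rank ∂_0 = 0, rank ∂_1 = 4 ⇒ b_0 = 5 − 0 − 4 = 1; all invariant factors of ∂_1 are 1 so no torsion. So H_0 ≅ Z.
rank ∂_1 = 4, rank ∂_2 = 6 ⇒ b_1 = 10 − 4 − 6 = 0; all invariant factors of ∂_2 are 1 so no torsion. So H_1 ≅ 0.
rank ∂_2 = 6, rank ∂_3 = 4 ⇒ b_2 = 10 − 6 − 4 = 0; all invariant factors of ∂_3 are 1 so no torsion. So H_2 ≅ 0.
rank ∂_3 = 4, rank ∂_4 = 0 ⇒ b_3 = 5 − 4 − 0 = 1. So H_3 ≅ Z.

H_0 = Z,  H_1 = 0,  H_2 = 0,  H_3 = Z.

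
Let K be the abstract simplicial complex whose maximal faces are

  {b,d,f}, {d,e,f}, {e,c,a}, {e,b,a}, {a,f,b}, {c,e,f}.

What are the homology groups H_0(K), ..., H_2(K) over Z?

H_0 = Z,  H_1 = Z,  H_2 = 0.

Fix the vertex order a < b < c < d < e < f and write every simplex with vertices in increasing order. Then dim K = 2 and the simplices of K are:

  0-simplices (6): a, b, c, d, e, f
  1-simplices (12): ab, ac, ae, af, bd, be, bf, ce, cf, de, df, ef
  2-simplices (6): abe, abf, ace, bdf, cef, def

so the chain groups are C_0 ≅ Z^6, C_1 ≅ Z^12, C_2 ≅ Z^6.

Boundary ∂_1: C_1 → C_0 is given by ∂[p,q] = [q] − [p].
The 6×12 boundary matrix has rank 5 and Smith normal form diag(1,1,1,1,1).

Boundary ∂_2: C_2 → C_1 sends each 2-simplex [p,q,r] to [q,r] − [p,r] + [p,q]. For instance
  ∂abf = bf − af + ab,
  ∂def = ef − df + de.
The 12×6 boundary matrix has rank 6 and Smith normal form diag(1,1,1,1,1,1).

Reading off H_k = ker ∂_k / im ∂_{k+1}:

  H_0: rank C_0 − rank ∂_1 = 6 − 5 = 1, and the invariant factors of ∂_1 are all 1, so H_0 ≅ Z.
  H_1: rank ker ∂_1 − rank ∂_2 = (12 − 5) − 6 = 1, and the invariant factors of ∂_2 are all 1, so H_1 ≅ Z.
  H_2: rank ker ∂_2 − rank ∂_3 = (6 − 6) − 0 = 0, and there is no ∂_3, so H_2 ≅ 0.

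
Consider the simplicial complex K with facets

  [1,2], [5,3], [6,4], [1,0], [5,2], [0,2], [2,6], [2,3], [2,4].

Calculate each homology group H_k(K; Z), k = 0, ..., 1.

K has 7 vertices, 9 edges.
rank ∂_0 = 0, rank ∂_1 = 6 ⇒ b_0 = 7 − 0 − 6 = 1; all invariant factors of ∂_1 are 1 so no torsion. So H_0 = Z.
rank ∂_1 = 6, rank ∂_2 = 0 ⇒ b_1 = 9 − 6 − 0 = 3. So H_1 = Z^3.

H_0 ≅ Z,  H_1 ≅ Z^3.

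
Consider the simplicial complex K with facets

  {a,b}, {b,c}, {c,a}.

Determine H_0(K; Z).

H_0 ≅ Z.

Order the vertices as a < b < c. Listing each simplex with vertices in this order, K has dimension 1 with simplices:

  0-simplices (3): a, b, c
  1-simplices (3): ab, ac, bc

Hence C_0 ≅ Z^3, C_1 ≅ Z^3.

∂_1: C_1 → C_0 sends each edge [p,q] (with p < q) to q − p.
This gives a 3×3 integer matrix of rank 2; reducing to Smith normal form yields diagonal entries (1,1).

Reading off H_k = ker ∂_k / im ∂_{k+1}:

  H_0: rank C_0 − rank ∂_1 = 3 − 2 = 1, and the invariant factors of ∂_1 are all 1, so H_0 = Z.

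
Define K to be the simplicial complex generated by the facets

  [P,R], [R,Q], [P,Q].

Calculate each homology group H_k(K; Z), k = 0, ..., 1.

We work with the vertex ordering P < Q < R. The simplices of K, each written with vertices in increasing order, are:

  0-simplices (3): P, Q, R
  1-simplices (3): PQ, PR, QR

giving chain groups C_0 ≅ Z^3, C_1 ≅ Z^3.

The boundary map ∂_1: C_1 → C_0 is given by ∂[p,q] = [q] − [p]. For instance
  ∂QR = R − Q.
The resulting 3×3 matrix has rank 2, and its Smith normal form has invariant factors (1,1).

Reading off H_k = ker ∂_k / im ∂_{k+1}:

  H_0: rank C_0 − rank ∂_1 = 3 − 2 = 1, and the invariant factors of ∂_1 are all 1, so H_0 = Z.
  H_1: rank ker ∂_1 − rank ∂_2 = (3 − 2) − 0 = 1, and there is no ∂_2, so H_1 = Z.

H_0 = Z,  H_1 = Z.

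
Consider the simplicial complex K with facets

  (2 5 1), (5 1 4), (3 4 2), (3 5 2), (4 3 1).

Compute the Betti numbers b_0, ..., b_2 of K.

Fix the vertex order 1 < 2 < 3 < 4 < 5 and write every simplex with vertices in increasing order. Then dim K = 2 and the simplices of K are:

  0-simplices (5): [1], [2], [3], [4], [5]
  1-simplices (10): [1,2], [1,3], [1,4], [1,5], [2,3], [2,4], [2,5], [3,4], [3,5], [4,5]
  2-simplices (5): [1,2,5], [1,3,4], [1,4,5], [2,3,4], [2,3,5]

so the chain groups are C_0 ≅ Z^5, C_1 ≅ Z^10, C_2 ≅ Z^5.

The boundary map ∂_1: C_1 → C_0 sends each edge [p,q] (with p < q) to q − p.
As a 5×10 matrix over Z this has rank 4, with invariant factors (1,1,1,1).

∂_2: C_2 → C_1 maps a triangle to the signed sum of its edges. For instance
  ∂[1,3,4] = [3,4] − [1,4] + [1,3],
  ∂[2,3,5] = [3,5] − [2,5] + [2,3].
The 10×5 boundary matrix has rank 5 and Smith normal form diag(1,1,1,1,1).

Now H_k = ker ∂_k / im ∂_{k+1}, so:

  H_0: rank C_0 − rank ∂_1 = 5 − 4 = 1, and the invariant factors of ∂_1 are all 1, so H_0 = Z.
  H_1: rank ker ∂_1 − rank ∂_2 = (10 − 4) − 5 = 1, and the invariant factors of ∂_2 are all 1, so H_1 = Z.
  H_2: rank ker ∂_2 − rank ∂_3 = (5 − 5) − 0 = 0, and there is no ∂_3, so H_2 = 0.

Hence the Betti numbers are b_0 = 1, b_1 = 1, b_2 = 0.

b_0 = 1, b_1 = 1, b_2 = 0.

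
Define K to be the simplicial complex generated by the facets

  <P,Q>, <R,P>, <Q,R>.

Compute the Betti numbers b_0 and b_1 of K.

b_0 = 1, b_1 = 1.

K has 3 vertices, 3 edges.
rank ∂_0 = 0, rank ∂_1 = 2 ⇒ b_0 = 3 − 0 − 2 = 1; all invariant factors of ∂_1 are 1 so no torsion. So H_0 ≅ Z.
rank ∂_1 = 2, rank ∂_2 = 0 ⇒ b_1 = 3 − 2 − 0 = 1. So H_1 ≅ Z.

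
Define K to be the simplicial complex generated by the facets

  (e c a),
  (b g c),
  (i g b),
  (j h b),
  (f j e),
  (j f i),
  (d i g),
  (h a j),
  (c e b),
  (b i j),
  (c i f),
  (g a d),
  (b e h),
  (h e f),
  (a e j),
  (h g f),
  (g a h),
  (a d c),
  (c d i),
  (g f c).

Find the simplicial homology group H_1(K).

Fix the vertex order a < b < c < d < e < f < g < h < i < j and write every simplex with vertices in increasing order. Then dim K = 2 and the simplices of K are:

  0-simplices (10): a, b, c, d, e, f, g, h, i, j
  1-simplices (30): ac, ad, ae, ag, ah, aj, bc, be, bg, bh, bi, bj, cd, ce, cf, cg, ci, dg, di, ef, eh, ej, fg, fh, fi, fj, gh, gi, hj, ij
  2-simplices (20): acd, ace, adg, aej, agh, ahj, bce, bcg, beh, bgi, bhj, bij, cdi, cfg, cfi, dgi, efh, efj, fgh, fij

giving chain groups C_0 ≅ Z^10, C_1 ≅ Z^30, C_2 ≅ Z^20.

The boundary map ∂_1: C_1 → C_0 is given by ∂[p,q] = [q] − [p]. For instance
  ∂bh = h − b.
As a 10×30 matrix over Z this has rank 9, with invariant factors (1,1,1,1,1,1,1,1,1).

Boundary ∂_2: C_2 → C_1 acts by ∂[p,q,r] = [q,r] − [p,r] + [p,q]. For instance
  ∂adg = dg − ag + ad,
  ∂cdi = di − ci + cd.
This gives a 30×20 integer matrix of rank 20; reducing to Smith normal form yields diagonal entries (1,1,1,1,1,1,1,1,1,1,1,1,1,1,1,1,1,1,1,2).

Computing H_k = (kernel of ∂_k) / (image of ∂_{k+1}):

  H_1: rank ker ∂_1 − rank ∂_2 = (30 − 9) − 20 = 1, and ∂_2 has invariant factor 2 > 1, so H_1 ≅ Z ⊕ Z/2Z.

(K is a triangulation of the Klein bottle.)

H_1 = Z ⊕ Z/2Z.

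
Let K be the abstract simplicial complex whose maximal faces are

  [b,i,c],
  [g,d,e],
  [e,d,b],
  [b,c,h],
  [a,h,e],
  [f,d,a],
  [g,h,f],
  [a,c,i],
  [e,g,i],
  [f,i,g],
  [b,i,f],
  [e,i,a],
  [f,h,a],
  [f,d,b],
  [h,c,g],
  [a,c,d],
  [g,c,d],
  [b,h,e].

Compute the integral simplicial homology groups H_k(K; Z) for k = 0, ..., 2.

K has 9 vertices, 27 edges, 18 triangles.
rank ∂_0 = 0, rank ∂_1 = 8 ⇒ b_0 = 9 − 0 − 8 = 1; all invariant factors of ∂_1 are 1 so no torsion. So H_0 = Z.
rank ∂_1 = 8, rank ∂_2 = 17 ⇒ b_1 = 27 − 8 − 17 = 2; all invariant factors of ∂_2 are 1 so no torsion. So H_1 = Z^2.
rank ∂_2 = 17, rank ∂_3 = 0 ⇒ b_2 = 18 − 17 − 0 = 1. So H_2 = Z.

H_0 = Z,  H_1 = Z^2,  H_2 = Z.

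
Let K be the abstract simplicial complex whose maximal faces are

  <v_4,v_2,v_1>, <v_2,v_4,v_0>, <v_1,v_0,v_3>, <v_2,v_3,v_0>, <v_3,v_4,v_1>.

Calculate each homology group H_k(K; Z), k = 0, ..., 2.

H_0 ≅ Z,  H_1 ≅ Z,  H_2 = 0.

We work with the vertex ordering v_0 < v_1 < v_2 < v_3 < v_4. The simplices of K, each written with vertices in increasing order, are:

  0-simplices (5): [v_0], [v_1], [v_2], [v_3], [v_4]
  1-simplices (10): [v_0,v_1], [v_0,v_2], [v_0,v_3], [v_0,v_4], [v_1,v_2], [v_1,v_3], [v_1,v_4], [v_2,v_3], [v_2,v_4], [v_3,v_4]
  2-simplices (5): [v_0,v_1,v_3], [v_0,v_2,v_3], [v_0,v_2,v_4], [v_1,v_2,v_4], [v_1,v_3,v_4]

so the chain groups are C_0 ≅ Z^5, C_1 ≅ Z^10, C_2 ≅ Z^5.

The boundary map ∂_1: C_1 → C_0 is given by ∂[p,q] = [q] − [p]. For instance
  ∂[v_2,v_3] = [v_3] − [v_2].
The resulting 5×10 matrix has rank 4, and its Smith normal form has invariant factors (1,1,1,1).

Boundary ∂_2: C_2 → C_1 acts by ∂[p,q,r] = [q,r] − [p,r] + [p,q]. For instance
  ∂[v_0,v_2,v_3] = [v_2,v_3] − [v_0,v_3] + [v_0,v_2],
  ∂[v_0,v_2,v_4] = [v_2,v_4] − [v_0,v_4] + [v_0,v_2].
This gives a 10×5 integer matrix of rank 5; reducing to Smith normal form yields diagonal entries (1,1,1,1,1).

Computing H_k = (kernel of ∂_k) / (image of ∂_{k+1}):

  H_0: rank C_0 − rank ∂_1 = 5 − 4 = 1, and the invariant factors of ∂_1 are all 1, so H_0 ≅ Z.
  H_1: rank ker ∂_1 − rank ∂_2 = (10 − 4) − 5 = 1, and the invariant factors of ∂_2 are all 1, so H_1 ≅ Z.
  H_2: rank ker ∂_2 − rank ∂_3 = (5 − 5) − 0 = 0, and there is no ∂_3, so H_2 ≅ 0.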